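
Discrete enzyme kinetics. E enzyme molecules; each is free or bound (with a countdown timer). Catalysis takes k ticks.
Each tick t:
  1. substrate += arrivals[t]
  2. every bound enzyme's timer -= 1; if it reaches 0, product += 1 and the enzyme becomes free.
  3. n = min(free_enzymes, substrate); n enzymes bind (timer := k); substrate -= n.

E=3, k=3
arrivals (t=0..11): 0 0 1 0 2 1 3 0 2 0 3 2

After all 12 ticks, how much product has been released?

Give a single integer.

Answer: 7

Derivation:
t=0: arr=0 -> substrate=0 bound=0 product=0
t=1: arr=0 -> substrate=0 bound=0 product=0
t=2: arr=1 -> substrate=0 bound=1 product=0
t=3: arr=0 -> substrate=0 bound=1 product=0
t=4: arr=2 -> substrate=0 bound=3 product=0
t=5: arr=1 -> substrate=0 bound=3 product=1
t=6: arr=3 -> substrate=3 bound=3 product=1
t=7: arr=0 -> substrate=1 bound=3 product=3
t=8: arr=2 -> substrate=2 bound=3 product=4
t=9: arr=0 -> substrate=2 bound=3 product=4
t=10: arr=3 -> substrate=3 bound=3 product=6
t=11: arr=2 -> substrate=4 bound=3 product=7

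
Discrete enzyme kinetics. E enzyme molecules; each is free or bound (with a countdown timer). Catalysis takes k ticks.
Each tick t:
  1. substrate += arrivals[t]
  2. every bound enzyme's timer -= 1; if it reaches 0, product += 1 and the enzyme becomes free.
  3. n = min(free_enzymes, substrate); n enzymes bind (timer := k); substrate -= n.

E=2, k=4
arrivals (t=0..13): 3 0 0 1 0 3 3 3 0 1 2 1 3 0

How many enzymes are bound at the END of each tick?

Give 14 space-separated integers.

Answer: 2 2 2 2 2 2 2 2 2 2 2 2 2 2

Derivation:
t=0: arr=3 -> substrate=1 bound=2 product=0
t=1: arr=0 -> substrate=1 bound=2 product=0
t=2: arr=0 -> substrate=1 bound=2 product=0
t=3: arr=1 -> substrate=2 bound=2 product=0
t=4: arr=0 -> substrate=0 bound=2 product=2
t=5: arr=3 -> substrate=3 bound=2 product=2
t=6: arr=3 -> substrate=6 bound=2 product=2
t=7: arr=3 -> substrate=9 bound=2 product=2
t=8: arr=0 -> substrate=7 bound=2 product=4
t=9: arr=1 -> substrate=8 bound=2 product=4
t=10: arr=2 -> substrate=10 bound=2 product=4
t=11: arr=1 -> substrate=11 bound=2 product=4
t=12: arr=3 -> substrate=12 bound=2 product=6
t=13: arr=0 -> substrate=12 bound=2 product=6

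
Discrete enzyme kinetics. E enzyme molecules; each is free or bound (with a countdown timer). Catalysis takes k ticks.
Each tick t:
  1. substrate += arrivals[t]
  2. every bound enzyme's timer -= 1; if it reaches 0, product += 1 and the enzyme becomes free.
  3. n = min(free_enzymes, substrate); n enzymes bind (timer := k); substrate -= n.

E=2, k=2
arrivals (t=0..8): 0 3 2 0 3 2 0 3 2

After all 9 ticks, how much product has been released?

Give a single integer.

Answer: 6

Derivation:
t=0: arr=0 -> substrate=0 bound=0 product=0
t=1: arr=3 -> substrate=1 bound=2 product=0
t=2: arr=2 -> substrate=3 bound=2 product=0
t=3: arr=0 -> substrate=1 bound=2 product=2
t=4: arr=3 -> substrate=4 bound=2 product=2
t=5: arr=2 -> substrate=4 bound=2 product=4
t=6: arr=0 -> substrate=4 bound=2 product=4
t=7: arr=3 -> substrate=5 bound=2 product=6
t=8: arr=2 -> substrate=7 bound=2 product=6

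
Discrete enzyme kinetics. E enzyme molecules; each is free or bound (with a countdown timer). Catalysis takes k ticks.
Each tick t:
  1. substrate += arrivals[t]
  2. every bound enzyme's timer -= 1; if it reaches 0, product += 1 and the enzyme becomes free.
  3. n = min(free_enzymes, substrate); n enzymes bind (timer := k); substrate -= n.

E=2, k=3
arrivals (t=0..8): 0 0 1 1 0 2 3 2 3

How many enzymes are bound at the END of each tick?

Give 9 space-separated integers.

Answer: 0 0 1 2 2 2 2 2 2

Derivation:
t=0: arr=0 -> substrate=0 bound=0 product=0
t=1: arr=0 -> substrate=0 bound=0 product=0
t=2: arr=1 -> substrate=0 bound=1 product=0
t=3: arr=1 -> substrate=0 bound=2 product=0
t=4: arr=0 -> substrate=0 bound=2 product=0
t=5: arr=2 -> substrate=1 bound=2 product=1
t=6: arr=3 -> substrate=3 bound=2 product=2
t=7: arr=2 -> substrate=5 bound=2 product=2
t=8: arr=3 -> substrate=7 bound=2 product=3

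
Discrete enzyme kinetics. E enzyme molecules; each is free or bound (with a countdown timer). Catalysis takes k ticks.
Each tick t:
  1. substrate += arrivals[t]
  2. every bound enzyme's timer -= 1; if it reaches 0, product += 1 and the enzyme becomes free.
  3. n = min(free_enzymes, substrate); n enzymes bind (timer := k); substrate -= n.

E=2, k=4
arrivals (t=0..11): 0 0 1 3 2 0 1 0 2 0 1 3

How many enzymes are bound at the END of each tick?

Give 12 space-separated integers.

Answer: 0 0 1 2 2 2 2 2 2 2 2 2

Derivation:
t=0: arr=0 -> substrate=0 bound=0 product=0
t=1: arr=0 -> substrate=0 bound=0 product=0
t=2: arr=1 -> substrate=0 bound=1 product=0
t=3: arr=3 -> substrate=2 bound=2 product=0
t=4: arr=2 -> substrate=4 bound=2 product=0
t=5: arr=0 -> substrate=4 bound=2 product=0
t=6: arr=1 -> substrate=4 bound=2 product=1
t=7: arr=0 -> substrate=3 bound=2 product=2
t=8: arr=2 -> substrate=5 bound=2 product=2
t=9: arr=0 -> substrate=5 bound=2 product=2
t=10: arr=1 -> substrate=5 bound=2 product=3
t=11: arr=3 -> substrate=7 bound=2 product=4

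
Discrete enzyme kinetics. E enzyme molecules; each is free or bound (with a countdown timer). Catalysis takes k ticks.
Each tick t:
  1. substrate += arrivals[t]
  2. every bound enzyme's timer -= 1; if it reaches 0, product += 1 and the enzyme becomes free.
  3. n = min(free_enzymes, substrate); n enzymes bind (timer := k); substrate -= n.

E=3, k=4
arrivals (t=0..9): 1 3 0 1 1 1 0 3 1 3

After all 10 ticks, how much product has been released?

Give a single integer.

t=0: arr=1 -> substrate=0 bound=1 product=0
t=1: arr=3 -> substrate=1 bound=3 product=0
t=2: arr=0 -> substrate=1 bound=3 product=0
t=3: arr=1 -> substrate=2 bound=3 product=0
t=4: arr=1 -> substrate=2 bound=3 product=1
t=5: arr=1 -> substrate=1 bound=3 product=3
t=6: arr=0 -> substrate=1 bound=3 product=3
t=7: arr=3 -> substrate=4 bound=3 product=3
t=8: arr=1 -> substrate=4 bound=3 product=4
t=9: arr=3 -> substrate=5 bound=3 product=6

Answer: 6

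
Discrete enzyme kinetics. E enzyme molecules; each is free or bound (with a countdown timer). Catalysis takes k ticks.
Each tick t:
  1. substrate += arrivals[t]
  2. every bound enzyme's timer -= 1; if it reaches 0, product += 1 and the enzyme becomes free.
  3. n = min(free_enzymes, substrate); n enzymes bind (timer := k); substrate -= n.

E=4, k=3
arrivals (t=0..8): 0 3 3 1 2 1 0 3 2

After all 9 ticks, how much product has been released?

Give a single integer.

Answer: 8

Derivation:
t=0: arr=0 -> substrate=0 bound=0 product=0
t=1: arr=3 -> substrate=0 bound=3 product=0
t=2: arr=3 -> substrate=2 bound=4 product=0
t=3: arr=1 -> substrate=3 bound=4 product=0
t=4: arr=2 -> substrate=2 bound=4 product=3
t=5: arr=1 -> substrate=2 bound=4 product=4
t=6: arr=0 -> substrate=2 bound=4 product=4
t=7: arr=3 -> substrate=2 bound=4 product=7
t=8: arr=2 -> substrate=3 bound=4 product=8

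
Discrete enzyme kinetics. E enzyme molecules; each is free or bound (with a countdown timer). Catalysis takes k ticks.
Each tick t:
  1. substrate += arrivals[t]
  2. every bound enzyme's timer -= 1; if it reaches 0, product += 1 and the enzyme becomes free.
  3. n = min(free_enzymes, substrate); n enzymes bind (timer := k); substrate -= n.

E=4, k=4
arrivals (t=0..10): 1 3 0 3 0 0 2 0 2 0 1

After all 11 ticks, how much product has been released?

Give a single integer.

t=0: arr=1 -> substrate=0 bound=1 product=0
t=1: arr=3 -> substrate=0 bound=4 product=0
t=2: arr=0 -> substrate=0 bound=4 product=0
t=3: arr=3 -> substrate=3 bound=4 product=0
t=4: arr=0 -> substrate=2 bound=4 product=1
t=5: arr=0 -> substrate=0 bound=3 product=4
t=6: arr=2 -> substrate=1 bound=4 product=4
t=7: arr=0 -> substrate=1 bound=4 product=4
t=8: arr=2 -> substrate=2 bound=4 product=5
t=9: arr=0 -> substrate=0 bound=4 product=7
t=10: arr=1 -> substrate=0 bound=4 product=8

Answer: 8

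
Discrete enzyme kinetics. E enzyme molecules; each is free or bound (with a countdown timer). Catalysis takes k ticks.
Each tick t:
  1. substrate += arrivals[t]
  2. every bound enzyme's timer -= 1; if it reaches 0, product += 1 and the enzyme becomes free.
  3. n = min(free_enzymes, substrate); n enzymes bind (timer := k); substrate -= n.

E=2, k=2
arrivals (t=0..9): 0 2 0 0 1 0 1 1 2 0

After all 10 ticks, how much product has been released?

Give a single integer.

Answer: 5

Derivation:
t=0: arr=0 -> substrate=0 bound=0 product=0
t=1: arr=2 -> substrate=0 bound=2 product=0
t=2: arr=0 -> substrate=0 bound=2 product=0
t=3: arr=0 -> substrate=0 bound=0 product=2
t=4: arr=1 -> substrate=0 bound=1 product=2
t=5: arr=0 -> substrate=0 bound=1 product=2
t=6: arr=1 -> substrate=0 bound=1 product=3
t=7: arr=1 -> substrate=0 bound=2 product=3
t=8: arr=2 -> substrate=1 bound=2 product=4
t=9: arr=0 -> substrate=0 bound=2 product=5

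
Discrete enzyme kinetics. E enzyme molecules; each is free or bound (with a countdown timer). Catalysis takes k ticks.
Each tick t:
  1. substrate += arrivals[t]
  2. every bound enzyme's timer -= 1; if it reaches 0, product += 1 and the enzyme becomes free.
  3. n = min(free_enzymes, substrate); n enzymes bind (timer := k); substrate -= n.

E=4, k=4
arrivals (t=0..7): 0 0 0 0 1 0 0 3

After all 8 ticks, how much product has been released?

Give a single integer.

t=0: arr=0 -> substrate=0 bound=0 product=0
t=1: arr=0 -> substrate=0 bound=0 product=0
t=2: arr=0 -> substrate=0 bound=0 product=0
t=3: arr=0 -> substrate=0 bound=0 product=0
t=4: arr=1 -> substrate=0 bound=1 product=0
t=5: arr=0 -> substrate=0 bound=1 product=0
t=6: arr=0 -> substrate=0 bound=1 product=0
t=7: arr=3 -> substrate=0 bound=4 product=0

Answer: 0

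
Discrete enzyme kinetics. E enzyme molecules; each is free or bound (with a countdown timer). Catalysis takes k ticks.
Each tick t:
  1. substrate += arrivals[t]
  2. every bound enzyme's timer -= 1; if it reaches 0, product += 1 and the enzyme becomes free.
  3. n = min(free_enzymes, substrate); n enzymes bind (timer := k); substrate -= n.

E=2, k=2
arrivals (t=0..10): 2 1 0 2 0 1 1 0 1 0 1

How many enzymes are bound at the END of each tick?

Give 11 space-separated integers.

t=0: arr=2 -> substrate=0 bound=2 product=0
t=1: arr=1 -> substrate=1 bound=2 product=0
t=2: arr=0 -> substrate=0 bound=1 product=2
t=3: arr=2 -> substrate=1 bound=2 product=2
t=4: arr=0 -> substrate=0 bound=2 product=3
t=5: arr=1 -> substrate=0 bound=2 product=4
t=6: arr=1 -> substrate=0 bound=2 product=5
t=7: arr=0 -> substrate=0 bound=1 product=6
t=8: arr=1 -> substrate=0 bound=1 product=7
t=9: arr=0 -> substrate=0 bound=1 product=7
t=10: arr=1 -> substrate=0 bound=1 product=8

Answer: 2 2 1 2 2 2 2 1 1 1 1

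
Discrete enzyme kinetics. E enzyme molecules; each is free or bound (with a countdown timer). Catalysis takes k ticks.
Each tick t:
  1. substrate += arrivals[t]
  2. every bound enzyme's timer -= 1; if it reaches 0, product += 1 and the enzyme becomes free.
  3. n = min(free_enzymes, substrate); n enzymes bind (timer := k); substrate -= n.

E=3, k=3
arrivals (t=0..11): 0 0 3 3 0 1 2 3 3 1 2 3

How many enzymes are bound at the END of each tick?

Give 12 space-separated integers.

t=0: arr=0 -> substrate=0 bound=0 product=0
t=1: arr=0 -> substrate=0 bound=0 product=0
t=2: arr=3 -> substrate=0 bound=3 product=0
t=3: arr=3 -> substrate=3 bound=3 product=0
t=4: arr=0 -> substrate=3 bound=3 product=0
t=5: arr=1 -> substrate=1 bound=3 product=3
t=6: arr=2 -> substrate=3 bound=3 product=3
t=7: arr=3 -> substrate=6 bound=3 product=3
t=8: arr=3 -> substrate=6 bound=3 product=6
t=9: arr=1 -> substrate=7 bound=3 product=6
t=10: arr=2 -> substrate=9 bound=3 product=6
t=11: arr=3 -> substrate=9 bound=3 product=9

Answer: 0 0 3 3 3 3 3 3 3 3 3 3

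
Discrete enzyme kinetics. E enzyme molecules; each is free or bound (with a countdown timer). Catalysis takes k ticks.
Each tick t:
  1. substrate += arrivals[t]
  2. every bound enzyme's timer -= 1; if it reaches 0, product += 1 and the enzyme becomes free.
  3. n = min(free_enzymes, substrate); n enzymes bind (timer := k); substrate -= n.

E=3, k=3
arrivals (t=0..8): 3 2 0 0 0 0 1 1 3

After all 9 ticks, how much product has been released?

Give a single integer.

Answer: 5

Derivation:
t=0: arr=3 -> substrate=0 bound=3 product=0
t=1: arr=2 -> substrate=2 bound=3 product=0
t=2: arr=0 -> substrate=2 bound=3 product=0
t=3: arr=0 -> substrate=0 bound=2 product=3
t=4: arr=0 -> substrate=0 bound=2 product=3
t=5: arr=0 -> substrate=0 bound=2 product=3
t=6: arr=1 -> substrate=0 bound=1 product=5
t=7: arr=1 -> substrate=0 bound=2 product=5
t=8: arr=3 -> substrate=2 bound=3 product=5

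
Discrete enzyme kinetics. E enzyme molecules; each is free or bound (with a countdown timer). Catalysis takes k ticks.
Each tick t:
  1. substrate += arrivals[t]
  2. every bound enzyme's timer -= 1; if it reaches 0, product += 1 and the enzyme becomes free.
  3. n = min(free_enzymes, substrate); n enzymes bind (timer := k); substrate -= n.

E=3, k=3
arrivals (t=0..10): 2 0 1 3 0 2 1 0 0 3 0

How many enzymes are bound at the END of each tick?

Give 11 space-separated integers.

t=0: arr=2 -> substrate=0 bound=2 product=0
t=1: arr=0 -> substrate=0 bound=2 product=0
t=2: arr=1 -> substrate=0 bound=3 product=0
t=3: arr=3 -> substrate=1 bound=3 product=2
t=4: arr=0 -> substrate=1 bound=3 product=2
t=5: arr=2 -> substrate=2 bound=3 product=3
t=6: arr=1 -> substrate=1 bound=3 product=5
t=7: arr=0 -> substrate=1 bound=3 product=5
t=8: arr=0 -> substrate=0 bound=3 product=6
t=9: arr=3 -> substrate=1 bound=3 product=8
t=10: arr=0 -> substrate=1 bound=3 product=8

Answer: 2 2 3 3 3 3 3 3 3 3 3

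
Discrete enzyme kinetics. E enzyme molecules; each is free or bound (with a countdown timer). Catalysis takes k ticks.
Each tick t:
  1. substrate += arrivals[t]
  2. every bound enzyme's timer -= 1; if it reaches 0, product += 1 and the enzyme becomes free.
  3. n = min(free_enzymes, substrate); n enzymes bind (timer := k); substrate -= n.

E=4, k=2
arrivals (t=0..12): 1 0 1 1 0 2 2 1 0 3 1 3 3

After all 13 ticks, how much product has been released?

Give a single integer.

t=0: arr=1 -> substrate=0 bound=1 product=0
t=1: arr=0 -> substrate=0 bound=1 product=0
t=2: arr=1 -> substrate=0 bound=1 product=1
t=3: arr=1 -> substrate=0 bound=2 product=1
t=4: arr=0 -> substrate=0 bound=1 product=2
t=5: arr=2 -> substrate=0 bound=2 product=3
t=6: arr=2 -> substrate=0 bound=4 product=3
t=7: arr=1 -> substrate=0 bound=3 product=5
t=8: arr=0 -> substrate=0 bound=1 product=7
t=9: arr=3 -> substrate=0 bound=3 product=8
t=10: arr=1 -> substrate=0 bound=4 product=8
t=11: arr=3 -> substrate=0 bound=4 product=11
t=12: arr=3 -> substrate=2 bound=4 product=12

Answer: 12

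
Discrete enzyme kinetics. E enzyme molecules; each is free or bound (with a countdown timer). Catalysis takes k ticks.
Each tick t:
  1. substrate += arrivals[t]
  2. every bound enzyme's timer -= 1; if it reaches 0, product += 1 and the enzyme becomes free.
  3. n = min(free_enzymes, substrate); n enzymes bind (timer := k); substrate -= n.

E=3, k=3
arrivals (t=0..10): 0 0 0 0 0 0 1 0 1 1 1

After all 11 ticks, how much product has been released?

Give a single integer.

t=0: arr=0 -> substrate=0 bound=0 product=0
t=1: arr=0 -> substrate=0 bound=0 product=0
t=2: arr=0 -> substrate=0 bound=0 product=0
t=3: arr=0 -> substrate=0 bound=0 product=0
t=4: arr=0 -> substrate=0 bound=0 product=0
t=5: arr=0 -> substrate=0 bound=0 product=0
t=6: arr=1 -> substrate=0 bound=1 product=0
t=7: arr=0 -> substrate=0 bound=1 product=0
t=8: arr=1 -> substrate=0 bound=2 product=0
t=9: arr=1 -> substrate=0 bound=2 product=1
t=10: arr=1 -> substrate=0 bound=3 product=1

Answer: 1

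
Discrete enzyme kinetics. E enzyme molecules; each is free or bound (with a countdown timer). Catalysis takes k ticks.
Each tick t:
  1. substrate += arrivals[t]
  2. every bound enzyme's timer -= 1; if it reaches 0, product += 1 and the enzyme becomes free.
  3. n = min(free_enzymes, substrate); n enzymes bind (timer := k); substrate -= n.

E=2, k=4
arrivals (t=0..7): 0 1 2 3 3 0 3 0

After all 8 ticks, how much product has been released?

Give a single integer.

t=0: arr=0 -> substrate=0 bound=0 product=0
t=1: arr=1 -> substrate=0 bound=1 product=0
t=2: arr=2 -> substrate=1 bound=2 product=0
t=3: arr=3 -> substrate=4 bound=2 product=0
t=4: arr=3 -> substrate=7 bound=2 product=0
t=5: arr=0 -> substrate=6 bound=2 product=1
t=6: arr=3 -> substrate=8 bound=2 product=2
t=7: arr=0 -> substrate=8 bound=2 product=2

Answer: 2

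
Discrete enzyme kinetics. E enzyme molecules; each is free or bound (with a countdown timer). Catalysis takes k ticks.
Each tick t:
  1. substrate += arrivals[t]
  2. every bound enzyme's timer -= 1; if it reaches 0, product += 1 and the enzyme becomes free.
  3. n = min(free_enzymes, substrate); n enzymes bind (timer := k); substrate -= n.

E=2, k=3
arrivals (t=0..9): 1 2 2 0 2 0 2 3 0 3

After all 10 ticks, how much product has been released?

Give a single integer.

t=0: arr=1 -> substrate=0 bound=1 product=0
t=1: arr=2 -> substrate=1 bound=2 product=0
t=2: arr=2 -> substrate=3 bound=2 product=0
t=3: arr=0 -> substrate=2 bound=2 product=1
t=4: arr=2 -> substrate=3 bound=2 product=2
t=5: arr=0 -> substrate=3 bound=2 product=2
t=6: arr=2 -> substrate=4 bound=2 product=3
t=7: arr=3 -> substrate=6 bound=2 product=4
t=8: arr=0 -> substrate=6 bound=2 product=4
t=9: arr=3 -> substrate=8 bound=2 product=5

Answer: 5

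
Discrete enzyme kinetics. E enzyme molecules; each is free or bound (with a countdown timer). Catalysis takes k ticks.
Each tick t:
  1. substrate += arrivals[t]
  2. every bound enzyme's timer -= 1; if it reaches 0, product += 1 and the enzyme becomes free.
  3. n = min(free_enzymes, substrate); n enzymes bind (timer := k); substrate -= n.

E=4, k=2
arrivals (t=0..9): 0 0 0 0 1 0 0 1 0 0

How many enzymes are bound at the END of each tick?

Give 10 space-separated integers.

Answer: 0 0 0 0 1 1 0 1 1 0

Derivation:
t=0: arr=0 -> substrate=0 bound=0 product=0
t=1: arr=0 -> substrate=0 bound=0 product=0
t=2: arr=0 -> substrate=0 bound=0 product=0
t=3: arr=0 -> substrate=0 bound=0 product=0
t=4: arr=1 -> substrate=0 bound=1 product=0
t=5: arr=0 -> substrate=0 bound=1 product=0
t=6: arr=0 -> substrate=0 bound=0 product=1
t=7: arr=1 -> substrate=0 bound=1 product=1
t=8: arr=0 -> substrate=0 bound=1 product=1
t=9: arr=0 -> substrate=0 bound=0 product=2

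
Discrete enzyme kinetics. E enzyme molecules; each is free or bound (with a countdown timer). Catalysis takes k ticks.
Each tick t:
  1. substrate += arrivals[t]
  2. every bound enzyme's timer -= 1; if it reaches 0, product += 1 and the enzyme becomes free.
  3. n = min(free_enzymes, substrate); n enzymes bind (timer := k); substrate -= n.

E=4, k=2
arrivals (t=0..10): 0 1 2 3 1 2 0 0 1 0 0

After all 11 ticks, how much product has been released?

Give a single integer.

t=0: arr=0 -> substrate=0 bound=0 product=0
t=1: arr=1 -> substrate=0 bound=1 product=0
t=2: arr=2 -> substrate=0 bound=3 product=0
t=3: arr=3 -> substrate=1 bound=4 product=1
t=4: arr=1 -> substrate=0 bound=4 product=3
t=5: arr=2 -> substrate=0 bound=4 product=5
t=6: arr=0 -> substrate=0 bound=2 product=7
t=7: arr=0 -> substrate=0 bound=0 product=9
t=8: arr=1 -> substrate=0 bound=1 product=9
t=9: arr=0 -> substrate=0 bound=1 product=9
t=10: arr=0 -> substrate=0 bound=0 product=10

Answer: 10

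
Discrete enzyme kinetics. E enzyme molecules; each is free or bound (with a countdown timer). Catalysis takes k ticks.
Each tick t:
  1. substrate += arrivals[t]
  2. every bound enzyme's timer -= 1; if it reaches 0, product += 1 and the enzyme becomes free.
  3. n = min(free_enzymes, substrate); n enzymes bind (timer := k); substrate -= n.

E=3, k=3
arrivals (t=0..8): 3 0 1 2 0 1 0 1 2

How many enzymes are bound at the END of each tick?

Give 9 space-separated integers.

t=0: arr=3 -> substrate=0 bound=3 product=0
t=1: arr=0 -> substrate=0 bound=3 product=0
t=2: arr=1 -> substrate=1 bound=3 product=0
t=3: arr=2 -> substrate=0 bound=3 product=3
t=4: arr=0 -> substrate=0 bound=3 product=3
t=5: arr=1 -> substrate=1 bound=3 product=3
t=6: arr=0 -> substrate=0 bound=1 product=6
t=7: arr=1 -> substrate=0 bound=2 product=6
t=8: arr=2 -> substrate=1 bound=3 product=6

Answer: 3 3 3 3 3 3 1 2 3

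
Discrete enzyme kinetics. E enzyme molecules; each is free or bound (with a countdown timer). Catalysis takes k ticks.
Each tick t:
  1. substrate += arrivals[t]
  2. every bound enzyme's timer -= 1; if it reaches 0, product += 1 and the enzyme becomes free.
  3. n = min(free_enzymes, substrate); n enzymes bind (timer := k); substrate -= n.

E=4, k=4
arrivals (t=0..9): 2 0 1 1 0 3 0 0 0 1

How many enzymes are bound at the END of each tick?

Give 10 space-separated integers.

Answer: 2 2 3 4 2 4 4 3 3 2

Derivation:
t=0: arr=2 -> substrate=0 bound=2 product=0
t=1: arr=0 -> substrate=0 bound=2 product=0
t=2: arr=1 -> substrate=0 bound=3 product=0
t=3: arr=1 -> substrate=0 bound=4 product=0
t=4: arr=0 -> substrate=0 bound=2 product=2
t=5: arr=3 -> substrate=1 bound=4 product=2
t=6: arr=0 -> substrate=0 bound=4 product=3
t=7: arr=0 -> substrate=0 bound=3 product=4
t=8: arr=0 -> substrate=0 bound=3 product=4
t=9: arr=1 -> substrate=0 bound=2 product=6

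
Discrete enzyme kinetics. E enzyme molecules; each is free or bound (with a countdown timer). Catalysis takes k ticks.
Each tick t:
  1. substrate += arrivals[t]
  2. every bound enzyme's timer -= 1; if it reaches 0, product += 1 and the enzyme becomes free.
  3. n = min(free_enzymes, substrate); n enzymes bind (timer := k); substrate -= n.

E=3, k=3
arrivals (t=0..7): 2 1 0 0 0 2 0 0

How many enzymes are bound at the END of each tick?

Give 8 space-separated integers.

t=0: arr=2 -> substrate=0 bound=2 product=0
t=1: arr=1 -> substrate=0 bound=3 product=0
t=2: arr=0 -> substrate=0 bound=3 product=0
t=3: arr=0 -> substrate=0 bound=1 product=2
t=4: arr=0 -> substrate=0 bound=0 product=3
t=5: arr=2 -> substrate=0 bound=2 product=3
t=6: arr=0 -> substrate=0 bound=2 product=3
t=7: arr=0 -> substrate=0 bound=2 product=3

Answer: 2 3 3 1 0 2 2 2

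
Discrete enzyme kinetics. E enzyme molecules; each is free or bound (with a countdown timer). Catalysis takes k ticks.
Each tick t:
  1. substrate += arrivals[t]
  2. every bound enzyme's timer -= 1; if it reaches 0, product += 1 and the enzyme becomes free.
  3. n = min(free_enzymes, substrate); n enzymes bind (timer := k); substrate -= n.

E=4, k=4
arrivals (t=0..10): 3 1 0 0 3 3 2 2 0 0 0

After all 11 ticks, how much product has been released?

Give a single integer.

Answer: 8

Derivation:
t=0: arr=3 -> substrate=0 bound=3 product=0
t=1: arr=1 -> substrate=0 bound=4 product=0
t=2: arr=0 -> substrate=0 bound=4 product=0
t=3: arr=0 -> substrate=0 bound=4 product=0
t=4: arr=3 -> substrate=0 bound=4 product=3
t=5: arr=3 -> substrate=2 bound=4 product=4
t=6: arr=2 -> substrate=4 bound=4 product=4
t=7: arr=2 -> substrate=6 bound=4 product=4
t=8: arr=0 -> substrate=3 bound=4 product=7
t=9: arr=0 -> substrate=2 bound=4 product=8
t=10: arr=0 -> substrate=2 bound=4 product=8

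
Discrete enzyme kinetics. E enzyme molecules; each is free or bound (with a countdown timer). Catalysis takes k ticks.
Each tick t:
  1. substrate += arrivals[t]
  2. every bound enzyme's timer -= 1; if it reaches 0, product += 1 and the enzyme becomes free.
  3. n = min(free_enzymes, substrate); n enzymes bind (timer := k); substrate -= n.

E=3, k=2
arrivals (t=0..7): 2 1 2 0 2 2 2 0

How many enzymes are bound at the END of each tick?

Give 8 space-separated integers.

Answer: 2 3 3 2 2 3 3 3

Derivation:
t=0: arr=2 -> substrate=0 bound=2 product=0
t=1: arr=1 -> substrate=0 bound=3 product=0
t=2: arr=2 -> substrate=0 bound=3 product=2
t=3: arr=0 -> substrate=0 bound=2 product=3
t=4: arr=2 -> substrate=0 bound=2 product=5
t=5: arr=2 -> substrate=1 bound=3 product=5
t=6: arr=2 -> substrate=1 bound=3 product=7
t=7: arr=0 -> substrate=0 bound=3 product=8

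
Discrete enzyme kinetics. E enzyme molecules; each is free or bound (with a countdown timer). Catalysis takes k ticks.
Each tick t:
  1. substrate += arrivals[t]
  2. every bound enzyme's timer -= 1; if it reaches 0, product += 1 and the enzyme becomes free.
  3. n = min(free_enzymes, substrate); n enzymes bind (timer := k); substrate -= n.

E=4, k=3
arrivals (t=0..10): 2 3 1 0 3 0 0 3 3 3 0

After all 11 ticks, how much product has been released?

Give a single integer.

Answer: 12

Derivation:
t=0: arr=2 -> substrate=0 bound=2 product=0
t=1: arr=3 -> substrate=1 bound=4 product=0
t=2: arr=1 -> substrate=2 bound=4 product=0
t=3: arr=0 -> substrate=0 bound=4 product=2
t=4: arr=3 -> substrate=1 bound=4 product=4
t=5: arr=0 -> substrate=1 bound=4 product=4
t=6: arr=0 -> substrate=0 bound=3 product=6
t=7: arr=3 -> substrate=0 bound=4 product=8
t=8: arr=3 -> substrate=3 bound=4 product=8
t=9: arr=3 -> substrate=5 bound=4 product=9
t=10: arr=0 -> substrate=2 bound=4 product=12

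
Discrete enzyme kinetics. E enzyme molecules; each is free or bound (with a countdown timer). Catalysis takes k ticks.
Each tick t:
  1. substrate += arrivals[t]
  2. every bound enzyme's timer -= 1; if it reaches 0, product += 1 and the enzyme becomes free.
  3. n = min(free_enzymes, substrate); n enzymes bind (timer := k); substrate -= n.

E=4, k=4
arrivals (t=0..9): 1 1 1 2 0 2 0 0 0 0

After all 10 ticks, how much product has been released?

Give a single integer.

Answer: 6

Derivation:
t=0: arr=1 -> substrate=0 bound=1 product=0
t=1: arr=1 -> substrate=0 bound=2 product=0
t=2: arr=1 -> substrate=0 bound=3 product=0
t=3: arr=2 -> substrate=1 bound=4 product=0
t=4: arr=0 -> substrate=0 bound=4 product=1
t=5: arr=2 -> substrate=1 bound=4 product=2
t=6: arr=0 -> substrate=0 bound=4 product=3
t=7: arr=0 -> substrate=0 bound=3 product=4
t=8: arr=0 -> substrate=0 bound=2 product=5
t=9: arr=0 -> substrate=0 bound=1 product=6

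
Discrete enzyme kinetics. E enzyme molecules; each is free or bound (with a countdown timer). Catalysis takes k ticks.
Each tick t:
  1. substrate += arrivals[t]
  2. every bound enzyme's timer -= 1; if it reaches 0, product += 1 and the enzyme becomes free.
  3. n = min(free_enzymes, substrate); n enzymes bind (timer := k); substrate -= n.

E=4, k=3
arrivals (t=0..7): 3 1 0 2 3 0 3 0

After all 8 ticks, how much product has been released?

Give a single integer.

t=0: arr=3 -> substrate=0 bound=3 product=0
t=1: arr=1 -> substrate=0 bound=4 product=0
t=2: arr=0 -> substrate=0 bound=4 product=0
t=3: arr=2 -> substrate=0 bound=3 product=3
t=4: arr=3 -> substrate=1 bound=4 product=4
t=5: arr=0 -> substrate=1 bound=4 product=4
t=6: arr=3 -> substrate=2 bound=4 product=6
t=7: arr=0 -> substrate=0 bound=4 product=8

Answer: 8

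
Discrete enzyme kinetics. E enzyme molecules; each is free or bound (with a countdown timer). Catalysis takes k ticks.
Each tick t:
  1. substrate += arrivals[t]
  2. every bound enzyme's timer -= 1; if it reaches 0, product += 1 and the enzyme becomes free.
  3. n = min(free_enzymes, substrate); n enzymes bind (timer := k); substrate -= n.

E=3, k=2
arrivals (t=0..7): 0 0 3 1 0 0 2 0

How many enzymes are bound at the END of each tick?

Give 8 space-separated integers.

t=0: arr=0 -> substrate=0 bound=0 product=0
t=1: arr=0 -> substrate=0 bound=0 product=0
t=2: arr=3 -> substrate=0 bound=3 product=0
t=3: arr=1 -> substrate=1 bound=3 product=0
t=4: arr=0 -> substrate=0 bound=1 product=3
t=5: arr=0 -> substrate=0 bound=1 product=3
t=6: arr=2 -> substrate=0 bound=2 product=4
t=7: arr=0 -> substrate=0 bound=2 product=4

Answer: 0 0 3 3 1 1 2 2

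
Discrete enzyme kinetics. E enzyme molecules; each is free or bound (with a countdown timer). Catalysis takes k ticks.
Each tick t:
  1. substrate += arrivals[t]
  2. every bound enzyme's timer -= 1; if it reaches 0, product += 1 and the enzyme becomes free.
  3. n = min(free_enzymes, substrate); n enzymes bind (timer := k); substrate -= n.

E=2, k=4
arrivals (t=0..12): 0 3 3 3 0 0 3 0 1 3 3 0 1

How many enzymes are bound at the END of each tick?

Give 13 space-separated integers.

t=0: arr=0 -> substrate=0 bound=0 product=0
t=1: arr=3 -> substrate=1 bound=2 product=0
t=2: arr=3 -> substrate=4 bound=2 product=0
t=3: arr=3 -> substrate=7 bound=2 product=0
t=4: arr=0 -> substrate=7 bound=2 product=0
t=5: arr=0 -> substrate=5 bound=2 product=2
t=6: arr=3 -> substrate=8 bound=2 product=2
t=7: arr=0 -> substrate=8 bound=2 product=2
t=8: arr=1 -> substrate=9 bound=2 product=2
t=9: arr=3 -> substrate=10 bound=2 product=4
t=10: arr=3 -> substrate=13 bound=2 product=4
t=11: arr=0 -> substrate=13 bound=2 product=4
t=12: arr=1 -> substrate=14 bound=2 product=4

Answer: 0 2 2 2 2 2 2 2 2 2 2 2 2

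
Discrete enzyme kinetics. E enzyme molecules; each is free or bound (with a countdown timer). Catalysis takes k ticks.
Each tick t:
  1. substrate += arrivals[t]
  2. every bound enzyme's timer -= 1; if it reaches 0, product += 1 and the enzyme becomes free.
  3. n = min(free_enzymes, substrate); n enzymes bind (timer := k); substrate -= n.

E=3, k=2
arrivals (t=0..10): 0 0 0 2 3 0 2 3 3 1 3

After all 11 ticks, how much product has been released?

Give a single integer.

Answer: 9

Derivation:
t=0: arr=0 -> substrate=0 bound=0 product=0
t=1: arr=0 -> substrate=0 bound=0 product=0
t=2: arr=0 -> substrate=0 bound=0 product=0
t=3: arr=2 -> substrate=0 bound=2 product=0
t=4: arr=3 -> substrate=2 bound=3 product=0
t=5: arr=0 -> substrate=0 bound=3 product=2
t=6: arr=2 -> substrate=1 bound=3 product=3
t=7: arr=3 -> substrate=2 bound=3 product=5
t=8: arr=3 -> substrate=4 bound=3 product=6
t=9: arr=1 -> substrate=3 bound=3 product=8
t=10: arr=3 -> substrate=5 bound=3 product=9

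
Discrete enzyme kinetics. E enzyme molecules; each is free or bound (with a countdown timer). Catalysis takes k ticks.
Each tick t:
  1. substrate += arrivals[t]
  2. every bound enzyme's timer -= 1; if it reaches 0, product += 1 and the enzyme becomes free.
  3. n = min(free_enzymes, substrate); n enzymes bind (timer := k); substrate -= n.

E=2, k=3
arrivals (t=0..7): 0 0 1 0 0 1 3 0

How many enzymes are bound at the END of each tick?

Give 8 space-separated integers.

Answer: 0 0 1 1 1 1 2 2

Derivation:
t=0: arr=0 -> substrate=0 bound=0 product=0
t=1: arr=0 -> substrate=0 bound=0 product=0
t=2: arr=1 -> substrate=0 bound=1 product=0
t=3: arr=0 -> substrate=0 bound=1 product=0
t=4: arr=0 -> substrate=0 bound=1 product=0
t=5: arr=1 -> substrate=0 bound=1 product=1
t=6: arr=3 -> substrate=2 bound=2 product=1
t=7: arr=0 -> substrate=2 bound=2 product=1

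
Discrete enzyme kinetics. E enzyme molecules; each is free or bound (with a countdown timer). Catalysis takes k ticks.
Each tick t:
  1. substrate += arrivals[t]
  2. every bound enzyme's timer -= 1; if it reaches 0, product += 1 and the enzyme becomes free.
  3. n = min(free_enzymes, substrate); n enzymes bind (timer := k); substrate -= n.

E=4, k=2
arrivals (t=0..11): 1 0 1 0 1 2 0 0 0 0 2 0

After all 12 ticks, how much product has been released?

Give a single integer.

t=0: arr=1 -> substrate=0 bound=1 product=0
t=1: arr=0 -> substrate=0 bound=1 product=0
t=2: arr=1 -> substrate=0 bound=1 product=1
t=3: arr=0 -> substrate=0 bound=1 product=1
t=4: arr=1 -> substrate=0 bound=1 product=2
t=5: arr=2 -> substrate=0 bound=3 product=2
t=6: arr=0 -> substrate=0 bound=2 product=3
t=7: arr=0 -> substrate=0 bound=0 product=5
t=8: arr=0 -> substrate=0 bound=0 product=5
t=9: arr=0 -> substrate=0 bound=0 product=5
t=10: arr=2 -> substrate=0 bound=2 product=5
t=11: arr=0 -> substrate=0 bound=2 product=5

Answer: 5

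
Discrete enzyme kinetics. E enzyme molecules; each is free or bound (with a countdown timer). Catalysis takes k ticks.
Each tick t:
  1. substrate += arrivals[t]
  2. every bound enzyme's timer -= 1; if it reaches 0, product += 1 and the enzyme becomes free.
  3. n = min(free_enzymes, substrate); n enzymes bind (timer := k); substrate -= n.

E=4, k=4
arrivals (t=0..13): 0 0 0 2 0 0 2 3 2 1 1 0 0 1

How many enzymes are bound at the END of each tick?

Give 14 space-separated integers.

Answer: 0 0 0 2 2 2 4 4 4 4 4 4 4 4

Derivation:
t=0: arr=0 -> substrate=0 bound=0 product=0
t=1: arr=0 -> substrate=0 bound=0 product=0
t=2: arr=0 -> substrate=0 bound=0 product=0
t=3: arr=2 -> substrate=0 bound=2 product=0
t=4: arr=0 -> substrate=0 bound=2 product=0
t=5: arr=0 -> substrate=0 bound=2 product=0
t=6: arr=2 -> substrate=0 bound=4 product=0
t=7: arr=3 -> substrate=1 bound=4 product=2
t=8: arr=2 -> substrate=3 bound=4 product=2
t=9: arr=1 -> substrate=4 bound=4 product=2
t=10: arr=1 -> substrate=3 bound=4 product=4
t=11: arr=0 -> substrate=1 bound=4 product=6
t=12: arr=0 -> substrate=1 bound=4 product=6
t=13: arr=1 -> substrate=2 bound=4 product=6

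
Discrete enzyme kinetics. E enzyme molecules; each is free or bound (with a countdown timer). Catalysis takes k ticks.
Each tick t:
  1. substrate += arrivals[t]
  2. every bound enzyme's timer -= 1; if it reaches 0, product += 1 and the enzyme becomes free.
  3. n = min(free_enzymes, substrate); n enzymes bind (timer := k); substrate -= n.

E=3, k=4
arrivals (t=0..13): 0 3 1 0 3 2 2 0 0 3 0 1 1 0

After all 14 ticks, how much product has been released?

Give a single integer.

Answer: 9

Derivation:
t=0: arr=0 -> substrate=0 bound=0 product=0
t=1: arr=3 -> substrate=0 bound=3 product=0
t=2: arr=1 -> substrate=1 bound=3 product=0
t=3: arr=0 -> substrate=1 bound=3 product=0
t=4: arr=3 -> substrate=4 bound=3 product=0
t=5: arr=2 -> substrate=3 bound=3 product=3
t=6: arr=2 -> substrate=5 bound=3 product=3
t=7: arr=0 -> substrate=5 bound=3 product=3
t=8: arr=0 -> substrate=5 bound=3 product=3
t=9: arr=3 -> substrate=5 bound=3 product=6
t=10: arr=0 -> substrate=5 bound=3 product=6
t=11: arr=1 -> substrate=6 bound=3 product=6
t=12: arr=1 -> substrate=7 bound=3 product=6
t=13: arr=0 -> substrate=4 bound=3 product=9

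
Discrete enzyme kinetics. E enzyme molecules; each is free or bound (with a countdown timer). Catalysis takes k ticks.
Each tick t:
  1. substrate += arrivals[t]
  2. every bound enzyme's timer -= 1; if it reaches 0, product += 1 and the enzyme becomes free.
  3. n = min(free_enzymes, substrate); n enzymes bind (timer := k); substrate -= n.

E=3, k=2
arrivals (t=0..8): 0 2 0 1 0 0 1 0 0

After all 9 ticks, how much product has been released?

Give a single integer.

Answer: 4

Derivation:
t=0: arr=0 -> substrate=0 bound=0 product=0
t=1: arr=2 -> substrate=0 bound=2 product=0
t=2: arr=0 -> substrate=0 bound=2 product=0
t=3: arr=1 -> substrate=0 bound=1 product=2
t=4: arr=0 -> substrate=0 bound=1 product=2
t=5: arr=0 -> substrate=0 bound=0 product=3
t=6: arr=1 -> substrate=0 bound=1 product=3
t=7: arr=0 -> substrate=0 bound=1 product=3
t=8: arr=0 -> substrate=0 bound=0 product=4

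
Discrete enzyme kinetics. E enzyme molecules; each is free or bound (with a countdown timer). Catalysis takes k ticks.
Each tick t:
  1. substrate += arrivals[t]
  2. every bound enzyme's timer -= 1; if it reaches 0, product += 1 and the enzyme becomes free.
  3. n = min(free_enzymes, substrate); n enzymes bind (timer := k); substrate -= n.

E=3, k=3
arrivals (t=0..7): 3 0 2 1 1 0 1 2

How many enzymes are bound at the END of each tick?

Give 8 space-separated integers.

Answer: 3 3 3 3 3 3 2 3

Derivation:
t=0: arr=3 -> substrate=0 bound=3 product=0
t=1: arr=0 -> substrate=0 bound=3 product=0
t=2: arr=2 -> substrate=2 bound=3 product=0
t=3: arr=1 -> substrate=0 bound=3 product=3
t=4: arr=1 -> substrate=1 bound=3 product=3
t=5: arr=0 -> substrate=1 bound=3 product=3
t=6: arr=1 -> substrate=0 bound=2 product=6
t=7: arr=2 -> substrate=1 bound=3 product=6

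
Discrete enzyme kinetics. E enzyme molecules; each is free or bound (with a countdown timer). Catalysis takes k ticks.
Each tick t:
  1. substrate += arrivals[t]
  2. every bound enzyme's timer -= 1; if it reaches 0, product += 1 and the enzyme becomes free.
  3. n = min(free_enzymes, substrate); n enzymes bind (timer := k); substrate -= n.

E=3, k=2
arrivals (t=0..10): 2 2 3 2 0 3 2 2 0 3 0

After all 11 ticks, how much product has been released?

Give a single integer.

t=0: arr=2 -> substrate=0 bound=2 product=0
t=1: arr=2 -> substrate=1 bound=3 product=0
t=2: arr=3 -> substrate=2 bound=3 product=2
t=3: arr=2 -> substrate=3 bound=3 product=3
t=4: arr=0 -> substrate=1 bound=3 product=5
t=5: arr=3 -> substrate=3 bound=3 product=6
t=6: arr=2 -> substrate=3 bound=3 product=8
t=7: arr=2 -> substrate=4 bound=3 product=9
t=8: arr=0 -> substrate=2 bound=3 product=11
t=9: arr=3 -> substrate=4 bound=3 product=12
t=10: arr=0 -> substrate=2 bound=3 product=14

Answer: 14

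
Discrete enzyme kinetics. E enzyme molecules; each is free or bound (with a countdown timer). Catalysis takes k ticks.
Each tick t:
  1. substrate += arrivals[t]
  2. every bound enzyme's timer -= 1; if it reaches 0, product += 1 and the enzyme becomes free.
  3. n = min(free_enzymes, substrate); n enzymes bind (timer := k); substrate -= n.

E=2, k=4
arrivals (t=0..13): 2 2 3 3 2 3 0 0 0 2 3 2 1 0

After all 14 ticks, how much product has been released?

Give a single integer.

Answer: 6

Derivation:
t=0: arr=2 -> substrate=0 bound=2 product=0
t=1: arr=2 -> substrate=2 bound=2 product=0
t=2: arr=3 -> substrate=5 bound=2 product=0
t=3: arr=3 -> substrate=8 bound=2 product=0
t=4: arr=2 -> substrate=8 bound=2 product=2
t=5: arr=3 -> substrate=11 bound=2 product=2
t=6: arr=0 -> substrate=11 bound=2 product=2
t=7: arr=0 -> substrate=11 bound=2 product=2
t=8: arr=0 -> substrate=9 bound=2 product=4
t=9: arr=2 -> substrate=11 bound=2 product=4
t=10: arr=3 -> substrate=14 bound=2 product=4
t=11: arr=2 -> substrate=16 bound=2 product=4
t=12: arr=1 -> substrate=15 bound=2 product=6
t=13: arr=0 -> substrate=15 bound=2 product=6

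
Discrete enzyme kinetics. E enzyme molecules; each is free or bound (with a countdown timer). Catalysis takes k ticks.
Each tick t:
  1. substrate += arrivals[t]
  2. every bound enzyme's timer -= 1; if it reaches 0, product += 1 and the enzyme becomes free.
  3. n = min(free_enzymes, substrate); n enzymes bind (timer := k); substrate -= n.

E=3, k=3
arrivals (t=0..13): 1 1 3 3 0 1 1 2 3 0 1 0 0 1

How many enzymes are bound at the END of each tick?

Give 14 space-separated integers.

Answer: 1 2 3 3 3 3 3 3 3 3 3 3 3 3

Derivation:
t=0: arr=1 -> substrate=0 bound=1 product=0
t=1: arr=1 -> substrate=0 bound=2 product=0
t=2: arr=3 -> substrate=2 bound=3 product=0
t=3: arr=3 -> substrate=4 bound=3 product=1
t=4: arr=0 -> substrate=3 bound=3 product=2
t=5: arr=1 -> substrate=3 bound=3 product=3
t=6: arr=1 -> substrate=3 bound=3 product=4
t=7: arr=2 -> substrate=4 bound=3 product=5
t=8: arr=3 -> substrate=6 bound=3 product=6
t=9: arr=0 -> substrate=5 bound=3 product=7
t=10: arr=1 -> substrate=5 bound=3 product=8
t=11: arr=0 -> substrate=4 bound=3 product=9
t=12: arr=0 -> substrate=3 bound=3 product=10
t=13: arr=1 -> substrate=3 bound=3 product=11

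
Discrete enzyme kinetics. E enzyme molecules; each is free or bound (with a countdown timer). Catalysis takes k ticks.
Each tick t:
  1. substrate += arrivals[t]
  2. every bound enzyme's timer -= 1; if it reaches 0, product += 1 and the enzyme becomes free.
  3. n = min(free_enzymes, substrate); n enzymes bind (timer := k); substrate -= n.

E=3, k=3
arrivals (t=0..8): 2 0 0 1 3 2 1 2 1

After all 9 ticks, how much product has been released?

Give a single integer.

Answer: 5

Derivation:
t=0: arr=2 -> substrate=0 bound=2 product=0
t=1: arr=0 -> substrate=0 bound=2 product=0
t=2: arr=0 -> substrate=0 bound=2 product=0
t=3: arr=1 -> substrate=0 bound=1 product=2
t=4: arr=3 -> substrate=1 bound=3 product=2
t=5: arr=2 -> substrate=3 bound=3 product=2
t=6: arr=1 -> substrate=3 bound=3 product=3
t=7: arr=2 -> substrate=3 bound=3 product=5
t=8: arr=1 -> substrate=4 bound=3 product=5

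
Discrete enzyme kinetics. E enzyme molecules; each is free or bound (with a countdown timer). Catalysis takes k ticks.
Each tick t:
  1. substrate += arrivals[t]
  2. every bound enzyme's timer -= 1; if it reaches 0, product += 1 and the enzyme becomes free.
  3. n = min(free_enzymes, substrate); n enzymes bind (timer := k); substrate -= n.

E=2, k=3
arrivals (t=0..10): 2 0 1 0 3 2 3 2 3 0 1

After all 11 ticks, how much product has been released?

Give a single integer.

Answer: 6

Derivation:
t=0: arr=2 -> substrate=0 bound=2 product=0
t=1: arr=0 -> substrate=0 bound=2 product=0
t=2: arr=1 -> substrate=1 bound=2 product=0
t=3: arr=0 -> substrate=0 bound=1 product=2
t=4: arr=3 -> substrate=2 bound=2 product=2
t=5: arr=2 -> substrate=4 bound=2 product=2
t=6: arr=3 -> substrate=6 bound=2 product=3
t=7: arr=2 -> substrate=7 bound=2 product=4
t=8: arr=3 -> substrate=10 bound=2 product=4
t=9: arr=0 -> substrate=9 bound=2 product=5
t=10: arr=1 -> substrate=9 bound=2 product=6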